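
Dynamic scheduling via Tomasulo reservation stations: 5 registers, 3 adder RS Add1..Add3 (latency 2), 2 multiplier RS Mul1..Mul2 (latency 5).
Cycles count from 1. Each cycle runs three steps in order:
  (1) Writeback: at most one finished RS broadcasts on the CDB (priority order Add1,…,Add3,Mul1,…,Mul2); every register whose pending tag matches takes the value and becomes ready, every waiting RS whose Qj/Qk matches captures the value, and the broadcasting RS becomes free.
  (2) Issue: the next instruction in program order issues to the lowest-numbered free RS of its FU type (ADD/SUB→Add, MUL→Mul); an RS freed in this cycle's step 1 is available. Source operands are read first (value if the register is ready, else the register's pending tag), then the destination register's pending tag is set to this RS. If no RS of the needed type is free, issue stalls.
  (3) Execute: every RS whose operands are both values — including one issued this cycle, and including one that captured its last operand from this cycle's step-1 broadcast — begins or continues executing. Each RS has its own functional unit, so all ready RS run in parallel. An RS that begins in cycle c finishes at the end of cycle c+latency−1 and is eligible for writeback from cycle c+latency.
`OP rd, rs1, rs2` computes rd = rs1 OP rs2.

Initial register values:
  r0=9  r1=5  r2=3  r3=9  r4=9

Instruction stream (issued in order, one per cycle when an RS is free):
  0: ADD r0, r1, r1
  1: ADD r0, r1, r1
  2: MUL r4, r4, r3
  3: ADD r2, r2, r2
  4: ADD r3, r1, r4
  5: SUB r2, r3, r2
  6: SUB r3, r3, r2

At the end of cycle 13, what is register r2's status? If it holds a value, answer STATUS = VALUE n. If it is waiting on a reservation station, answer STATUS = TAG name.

  c1: issue ADD r0<-Add1  regs: r0:Add1,r1:5,r2:3,r3:9,r4:9
  c2: issue ADD r0<-Add2  regs: r0:Add2,r1:5,r2:3,r3:9,r4:9
  c3: CDB Add1=10; issue MUL r4<-Mul1  regs: r0:Add2,r1:5,r2:3,r3:9,r4:Mul1
  c4: CDB Add2=10; issue ADD r2<-Add1  regs: r0:10,r1:5,r2:Add1,r3:9,r4:Mul1
  c5: issue ADD r3<-Add2  regs: r0:10,r1:5,r2:Add1,r3:Add2,r4:Mul1
  c6: CDB Add1=6; issue SUB r2<-Add1  regs: r0:10,r1:5,r2:Add1,r3:Add2,r4:Mul1
  c7: issue SUB r3<-Add3  regs: r0:10,r1:5,r2:Add1,r3:Add3,r4:Mul1
  c8: CDB Mul1=81  regs: r0:10,r1:5,r2:Add1,r3:Add3,r4:81
  c9: -  regs: r0:10,r1:5,r2:Add1,r3:Add3,r4:81
  c10: CDB Add2=86  regs: r0:10,r1:5,r2:Add1,r3:Add3,r4:81
  c11: -  regs: r0:10,r1:5,r2:Add1,r3:Add3,r4:81
  c12: CDB Add1=80  regs: r0:10,r1:5,r2:80,r3:Add3,r4:81
  c13: -  regs: r0:10,r1:5,r2:80,r3:Add3,r4:81

STATUS = VALUE 80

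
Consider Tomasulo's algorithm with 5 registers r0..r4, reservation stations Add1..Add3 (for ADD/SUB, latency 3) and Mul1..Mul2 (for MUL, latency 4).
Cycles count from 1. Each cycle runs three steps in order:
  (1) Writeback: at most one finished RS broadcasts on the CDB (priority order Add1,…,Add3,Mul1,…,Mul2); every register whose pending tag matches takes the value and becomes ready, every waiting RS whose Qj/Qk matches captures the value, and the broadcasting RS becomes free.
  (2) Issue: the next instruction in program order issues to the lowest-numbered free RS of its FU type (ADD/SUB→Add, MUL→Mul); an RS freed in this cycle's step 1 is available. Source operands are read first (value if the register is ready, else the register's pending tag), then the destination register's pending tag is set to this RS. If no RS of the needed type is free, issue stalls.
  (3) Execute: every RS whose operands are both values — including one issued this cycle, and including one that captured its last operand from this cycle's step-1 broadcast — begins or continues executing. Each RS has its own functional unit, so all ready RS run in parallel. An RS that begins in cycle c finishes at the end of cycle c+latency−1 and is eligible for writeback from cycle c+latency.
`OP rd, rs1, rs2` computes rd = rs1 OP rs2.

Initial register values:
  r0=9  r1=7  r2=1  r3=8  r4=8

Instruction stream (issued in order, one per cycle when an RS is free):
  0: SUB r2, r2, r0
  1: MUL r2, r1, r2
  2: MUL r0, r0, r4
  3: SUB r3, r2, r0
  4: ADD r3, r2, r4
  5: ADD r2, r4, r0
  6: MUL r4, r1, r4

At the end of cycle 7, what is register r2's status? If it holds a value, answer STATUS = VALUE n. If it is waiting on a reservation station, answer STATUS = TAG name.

STATUS = TAG Add3

  c1: issue SUB r2<-Add1  regs: r0:9,r1:7,r2:Add1,r3:8,r4:8
  c2: issue MUL r2<-Mul1  regs: r0:9,r1:7,r2:Mul1,r3:8,r4:8
  c3: issue MUL r0<-Mul2  regs: r0:Mul2,r1:7,r2:Mul1,r3:8,r4:8
  c4: CDB Add1=-8; issue SUB r3<-Add1  regs: r0:Mul2,r1:7,r2:Mul1,r3:Add1,r4:8
  c5: issue ADD r3<-Add2  regs: r0:Mul2,r1:7,r2:Mul1,r3:Add2,r4:8
  c6: issue ADD r2<-Add3  regs: r0:Mul2,r1:7,r2:Add3,r3:Add2,r4:8
  c7: CDB Mul2=72; issue MUL r4<-Mul2  regs: r0:72,r1:7,r2:Add3,r3:Add2,r4:Mul2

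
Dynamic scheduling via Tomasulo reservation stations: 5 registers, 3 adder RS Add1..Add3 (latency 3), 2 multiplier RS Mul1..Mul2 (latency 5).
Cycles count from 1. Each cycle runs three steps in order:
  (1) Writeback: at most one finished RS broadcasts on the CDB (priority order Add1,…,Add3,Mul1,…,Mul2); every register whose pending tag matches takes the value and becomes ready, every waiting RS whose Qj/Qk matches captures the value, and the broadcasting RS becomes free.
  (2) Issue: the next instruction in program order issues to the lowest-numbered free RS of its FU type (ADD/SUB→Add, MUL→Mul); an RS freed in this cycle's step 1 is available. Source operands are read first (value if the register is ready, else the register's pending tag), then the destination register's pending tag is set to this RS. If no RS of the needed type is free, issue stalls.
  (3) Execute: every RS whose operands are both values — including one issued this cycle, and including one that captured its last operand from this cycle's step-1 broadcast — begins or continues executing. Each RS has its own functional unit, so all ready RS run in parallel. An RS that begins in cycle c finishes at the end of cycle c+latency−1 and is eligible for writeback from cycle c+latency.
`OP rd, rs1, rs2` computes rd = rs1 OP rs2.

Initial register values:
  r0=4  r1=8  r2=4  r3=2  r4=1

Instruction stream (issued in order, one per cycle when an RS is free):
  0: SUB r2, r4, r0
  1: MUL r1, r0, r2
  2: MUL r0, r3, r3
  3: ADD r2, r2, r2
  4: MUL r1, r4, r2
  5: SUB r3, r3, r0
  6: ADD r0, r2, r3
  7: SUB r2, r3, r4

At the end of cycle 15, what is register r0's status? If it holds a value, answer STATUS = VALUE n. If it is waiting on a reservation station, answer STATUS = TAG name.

  c1: issue SUB r2<-Add1  regs: r0:4,r1:8,r2:Add1,r3:2,r4:1
  c2: issue MUL r1<-Mul1  regs: r0:4,r1:Mul1,r2:Add1,r3:2,r4:1
  c3: issue MUL r0<-Mul2  regs: r0:Mul2,r1:Mul1,r2:Add1,r3:2,r4:1
  c4: CDB Add1=-3; issue ADD r2<-Add1  regs: r0:Mul2,r1:Mul1,r2:Add1,r3:2,r4:1
  c5: stall  regs: r0:Mul2,r1:Mul1,r2:Add1,r3:2,r4:1
  c6: stall  regs: r0:Mul2,r1:Mul1,r2:Add1,r3:2,r4:1
  c7: CDB Add1=-6; stall  regs: r0:Mul2,r1:Mul1,r2:-6,r3:2,r4:1
  c8: CDB Mul2=4; issue MUL r1<-Mul2  regs: r0:4,r1:Mul2,r2:-6,r3:2,r4:1
  c9: CDB Mul1=-12; issue SUB r3<-Add1  regs: r0:4,r1:Mul2,r2:-6,r3:Add1,r4:1
  c10: issue ADD r0<-Add2  regs: r0:Add2,r1:Mul2,r2:-6,r3:Add1,r4:1
  c11: issue SUB r2<-Add3  regs: r0:Add2,r1:Mul2,r2:Add3,r3:Add1,r4:1
  c12: CDB Add1=-2  regs: r0:Add2,r1:Mul2,r2:Add3,r3:-2,r4:1
  c13: CDB Mul2=-6  regs: r0:Add2,r1:-6,r2:Add3,r3:-2,r4:1
  c14: -  regs: r0:Add2,r1:-6,r2:Add3,r3:-2,r4:1
  c15: CDB Add2=-8  regs: r0:-8,r1:-6,r2:Add3,r3:-2,r4:1

STATUS = VALUE -8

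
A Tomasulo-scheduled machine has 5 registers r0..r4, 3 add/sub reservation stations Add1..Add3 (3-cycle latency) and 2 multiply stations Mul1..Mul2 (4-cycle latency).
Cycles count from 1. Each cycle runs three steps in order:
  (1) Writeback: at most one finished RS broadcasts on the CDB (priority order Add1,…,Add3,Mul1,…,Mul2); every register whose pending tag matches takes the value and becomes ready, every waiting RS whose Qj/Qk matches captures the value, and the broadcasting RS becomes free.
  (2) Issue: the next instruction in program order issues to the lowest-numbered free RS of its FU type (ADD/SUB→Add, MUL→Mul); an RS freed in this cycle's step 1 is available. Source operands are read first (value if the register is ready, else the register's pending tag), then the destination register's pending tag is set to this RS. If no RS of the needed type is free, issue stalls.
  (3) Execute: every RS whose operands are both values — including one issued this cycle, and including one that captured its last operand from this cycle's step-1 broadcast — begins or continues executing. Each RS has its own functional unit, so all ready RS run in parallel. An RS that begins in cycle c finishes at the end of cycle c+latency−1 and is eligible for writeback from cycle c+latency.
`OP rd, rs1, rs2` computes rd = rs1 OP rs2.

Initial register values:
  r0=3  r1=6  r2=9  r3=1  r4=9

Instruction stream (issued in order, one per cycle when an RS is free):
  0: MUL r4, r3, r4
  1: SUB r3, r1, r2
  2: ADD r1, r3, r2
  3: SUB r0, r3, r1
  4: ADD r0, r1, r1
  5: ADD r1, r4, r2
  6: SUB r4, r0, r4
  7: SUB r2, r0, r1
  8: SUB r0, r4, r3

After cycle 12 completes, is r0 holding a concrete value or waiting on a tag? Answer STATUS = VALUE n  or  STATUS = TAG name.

STATUS = VALUE 12

cycle 1: issue MUL r4<-Mul1 // r0:3,r1:6,r2:9,r3:1,r4:Mul1
cycle 2: issue SUB r3<-Add1 // r0:3,r1:6,r2:9,r3:Add1,r4:Mul1
cycle 3: issue ADD r1<-Add2 // r0:3,r1:Add2,r2:9,r3:Add1,r4:Mul1
cycle 4: issue SUB r0<-Add3 // r0:Add3,r1:Add2,r2:9,r3:Add1,r4:Mul1
cycle 5: CDB Add1=-3; issue ADD r0<-Add1 // r0:Add1,r1:Add2,r2:9,r3:-3,r4:Mul1
cycle 6: CDB Mul1=9; stall // r0:Add1,r1:Add2,r2:9,r3:-3,r4:9
cycle 7: stall // r0:Add1,r1:Add2,r2:9,r3:-3,r4:9
cycle 8: CDB Add2=6; issue ADD r1<-Add2 // r0:Add1,r1:Add2,r2:9,r3:-3,r4:9
cycle 9: stall // r0:Add1,r1:Add2,r2:9,r3:-3,r4:9
cycle 10: stall // r0:Add1,r1:Add2,r2:9,r3:-3,r4:9
cycle 11: CDB Add1=12; issue SUB r4<-Add1 // r0:12,r1:Add2,r2:9,r3:-3,r4:Add1
cycle 12: CDB Add2=18; issue SUB r2<-Add2 // r0:12,r1:18,r2:Add2,r3:-3,r4:Add1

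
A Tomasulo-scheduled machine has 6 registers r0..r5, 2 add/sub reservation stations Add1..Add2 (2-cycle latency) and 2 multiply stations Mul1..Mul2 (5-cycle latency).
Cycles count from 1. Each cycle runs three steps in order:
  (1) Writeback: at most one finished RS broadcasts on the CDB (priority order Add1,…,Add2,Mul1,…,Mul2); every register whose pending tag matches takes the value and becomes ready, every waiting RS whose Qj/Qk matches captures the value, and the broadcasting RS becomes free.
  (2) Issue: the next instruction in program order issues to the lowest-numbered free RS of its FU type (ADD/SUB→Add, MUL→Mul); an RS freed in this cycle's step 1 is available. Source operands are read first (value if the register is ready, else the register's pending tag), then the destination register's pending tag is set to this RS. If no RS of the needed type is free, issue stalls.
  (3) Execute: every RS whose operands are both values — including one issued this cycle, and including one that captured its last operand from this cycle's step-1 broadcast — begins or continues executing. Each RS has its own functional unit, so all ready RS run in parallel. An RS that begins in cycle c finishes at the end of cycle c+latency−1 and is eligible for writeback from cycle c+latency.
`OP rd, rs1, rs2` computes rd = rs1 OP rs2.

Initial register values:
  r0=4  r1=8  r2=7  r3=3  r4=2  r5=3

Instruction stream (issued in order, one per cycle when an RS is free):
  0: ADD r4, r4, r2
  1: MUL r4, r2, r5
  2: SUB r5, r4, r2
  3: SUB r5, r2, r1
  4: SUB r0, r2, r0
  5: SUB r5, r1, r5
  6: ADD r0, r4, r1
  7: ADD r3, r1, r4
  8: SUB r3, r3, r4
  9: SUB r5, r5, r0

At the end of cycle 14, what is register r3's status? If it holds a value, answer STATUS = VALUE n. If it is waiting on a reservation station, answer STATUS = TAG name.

  c1: issue ADD r4<-Add1  regs: r0:4,r1:8,r2:7,r3:3,r4:Add1,r5:3
  c2: issue MUL r4<-Mul1  regs: r0:4,r1:8,r2:7,r3:3,r4:Mul1,r5:3
  c3: CDB Add1=9; issue SUB r5<-Add1  regs: r0:4,r1:8,r2:7,r3:3,r4:Mul1,r5:Add1
  c4: issue SUB r5<-Add2  regs: r0:4,r1:8,r2:7,r3:3,r4:Mul1,r5:Add2
  c5: stall  regs: r0:4,r1:8,r2:7,r3:3,r4:Mul1,r5:Add2
  c6: CDB Add2=-1; issue SUB r0<-Add2  regs: r0:Add2,r1:8,r2:7,r3:3,r4:Mul1,r5:-1
  c7: CDB Mul1=21; stall  regs: r0:Add2,r1:8,r2:7,r3:3,r4:21,r5:-1
  c8: CDB Add2=3; issue SUB r5<-Add2  regs: r0:3,r1:8,r2:7,r3:3,r4:21,r5:Add2
  c9: CDB Add1=14; issue ADD r0<-Add1  regs: r0:Add1,r1:8,r2:7,r3:3,r4:21,r5:Add2
  c10: CDB Add2=9; issue ADD r3<-Add2  regs: r0:Add1,r1:8,r2:7,r3:Add2,r4:21,r5:9
  c11: CDB Add1=29; issue SUB r3<-Add1  regs: r0:29,r1:8,r2:7,r3:Add1,r4:21,r5:9
  c12: CDB Add2=29; issue SUB r5<-Add2  regs: r0:29,r1:8,r2:7,r3:Add1,r4:21,r5:Add2
  c13: -  regs: r0:29,r1:8,r2:7,r3:Add1,r4:21,r5:Add2
  c14: CDB Add1=8  regs: r0:29,r1:8,r2:7,r3:8,r4:21,r5:Add2

STATUS = VALUE 8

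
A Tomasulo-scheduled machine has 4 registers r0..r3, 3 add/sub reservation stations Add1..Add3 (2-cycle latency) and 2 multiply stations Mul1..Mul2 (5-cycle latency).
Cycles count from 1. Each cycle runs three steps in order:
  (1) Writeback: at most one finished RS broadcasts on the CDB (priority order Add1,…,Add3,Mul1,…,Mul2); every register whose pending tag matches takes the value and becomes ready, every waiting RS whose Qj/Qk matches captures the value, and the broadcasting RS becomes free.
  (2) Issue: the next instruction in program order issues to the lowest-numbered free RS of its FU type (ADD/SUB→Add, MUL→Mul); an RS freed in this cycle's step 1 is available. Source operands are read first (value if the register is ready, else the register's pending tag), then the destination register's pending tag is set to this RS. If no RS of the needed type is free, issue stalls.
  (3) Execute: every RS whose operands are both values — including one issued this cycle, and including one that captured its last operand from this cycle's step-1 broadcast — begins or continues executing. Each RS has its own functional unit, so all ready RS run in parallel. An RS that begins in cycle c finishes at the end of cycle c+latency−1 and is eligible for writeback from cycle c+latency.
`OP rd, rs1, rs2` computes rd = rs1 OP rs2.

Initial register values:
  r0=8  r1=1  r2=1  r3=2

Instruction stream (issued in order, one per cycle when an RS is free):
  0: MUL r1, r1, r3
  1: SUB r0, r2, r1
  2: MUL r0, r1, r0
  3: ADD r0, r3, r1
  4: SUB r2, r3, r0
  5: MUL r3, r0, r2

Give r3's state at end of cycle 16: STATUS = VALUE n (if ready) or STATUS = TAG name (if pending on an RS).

STATUS = VALUE -8

  c1: issue MUL r1<-Mul1  regs: r0:8,r1:Mul1,r2:1,r3:2
  c2: issue SUB r0<-Add1  regs: r0:Add1,r1:Mul1,r2:1,r3:2
  c3: issue MUL r0<-Mul2  regs: r0:Mul2,r1:Mul1,r2:1,r3:2
  c4: issue ADD r0<-Add2  regs: r0:Add2,r1:Mul1,r2:1,r3:2
  c5: issue SUB r2<-Add3  regs: r0:Add2,r1:Mul1,r2:Add3,r3:2
  c6: CDB Mul1=2; issue MUL r3<-Mul1  regs: r0:Add2,r1:2,r2:Add3,r3:Mul1
  c7: -  regs: r0:Add2,r1:2,r2:Add3,r3:Mul1
  c8: CDB Add1=-1  regs: r0:Add2,r1:2,r2:Add3,r3:Mul1
  c9: CDB Add2=4  regs: r0:4,r1:2,r2:Add3,r3:Mul1
  c10: -  regs: r0:4,r1:2,r2:Add3,r3:Mul1
  c11: CDB Add3=-2  regs: r0:4,r1:2,r2:-2,r3:Mul1
  c12: -  regs: r0:4,r1:2,r2:-2,r3:Mul1
  c13: CDB Mul2=-2  regs: r0:4,r1:2,r2:-2,r3:Mul1
  c14: -  regs: r0:4,r1:2,r2:-2,r3:Mul1
  c15: -  regs: r0:4,r1:2,r2:-2,r3:Mul1
  c16: CDB Mul1=-8  regs: r0:4,r1:2,r2:-2,r3:-8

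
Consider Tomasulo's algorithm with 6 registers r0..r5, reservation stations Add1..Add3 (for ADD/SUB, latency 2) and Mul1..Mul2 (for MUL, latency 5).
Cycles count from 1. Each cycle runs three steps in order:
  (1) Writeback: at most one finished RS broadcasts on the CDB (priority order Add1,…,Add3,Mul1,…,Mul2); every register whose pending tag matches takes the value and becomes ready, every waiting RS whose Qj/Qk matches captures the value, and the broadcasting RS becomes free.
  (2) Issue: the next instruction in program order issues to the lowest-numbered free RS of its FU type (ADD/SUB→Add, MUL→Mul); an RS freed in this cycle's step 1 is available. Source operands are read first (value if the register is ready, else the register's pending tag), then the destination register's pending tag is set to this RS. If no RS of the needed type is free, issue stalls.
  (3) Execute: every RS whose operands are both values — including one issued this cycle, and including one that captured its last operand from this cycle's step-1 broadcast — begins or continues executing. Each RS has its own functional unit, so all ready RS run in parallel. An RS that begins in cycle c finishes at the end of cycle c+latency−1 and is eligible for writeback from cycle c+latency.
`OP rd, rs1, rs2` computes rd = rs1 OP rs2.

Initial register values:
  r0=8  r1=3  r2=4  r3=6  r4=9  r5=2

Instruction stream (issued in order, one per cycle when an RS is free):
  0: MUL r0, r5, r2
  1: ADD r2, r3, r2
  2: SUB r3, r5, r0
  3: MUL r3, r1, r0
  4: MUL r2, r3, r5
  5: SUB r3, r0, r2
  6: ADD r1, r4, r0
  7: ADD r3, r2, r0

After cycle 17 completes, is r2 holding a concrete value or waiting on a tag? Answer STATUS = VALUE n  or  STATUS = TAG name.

STATUS = VALUE 48

  c1: issue MUL r0<-Mul1  regs: r0:Mul1,r1:3,r2:4,r3:6,r4:9,r5:2
  c2: issue ADD r2<-Add1  regs: r0:Mul1,r1:3,r2:Add1,r3:6,r4:9,r5:2
  c3: issue SUB r3<-Add2  regs: r0:Mul1,r1:3,r2:Add1,r3:Add2,r4:9,r5:2
  c4: CDB Add1=10; issue MUL r3<-Mul2  regs: r0:Mul1,r1:3,r2:10,r3:Mul2,r4:9,r5:2
  c5: stall  regs: r0:Mul1,r1:3,r2:10,r3:Mul2,r4:9,r5:2
  c6: CDB Mul1=8; issue MUL r2<-Mul1  regs: r0:8,r1:3,r2:Mul1,r3:Mul2,r4:9,r5:2
  c7: issue SUB r3<-Add1  regs: r0:8,r1:3,r2:Mul1,r3:Add1,r4:9,r5:2
  c8: CDB Add2=-6; issue ADD r1<-Add2  regs: r0:8,r1:Add2,r2:Mul1,r3:Add1,r4:9,r5:2
  c9: issue ADD r3<-Add3  regs: r0:8,r1:Add2,r2:Mul1,r3:Add3,r4:9,r5:2
  c10: CDB Add2=17  regs: r0:8,r1:17,r2:Mul1,r3:Add3,r4:9,r5:2
  c11: CDB Mul2=24  regs: r0:8,r1:17,r2:Mul1,r3:Add3,r4:9,r5:2
  c12: -  regs: r0:8,r1:17,r2:Mul1,r3:Add3,r4:9,r5:2
  c13: -  regs: r0:8,r1:17,r2:Mul1,r3:Add3,r4:9,r5:2
  c14: -  regs: r0:8,r1:17,r2:Mul1,r3:Add3,r4:9,r5:2
  c15: -  regs: r0:8,r1:17,r2:Mul1,r3:Add3,r4:9,r5:2
  c16: CDB Mul1=48  regs: r0:8,r1:17,r2:48,r3:Add3,r4:9,r5:2
  c17: -  regs: r0:8,r1:17,r2:48,r3:Add3,r4:9,r5:2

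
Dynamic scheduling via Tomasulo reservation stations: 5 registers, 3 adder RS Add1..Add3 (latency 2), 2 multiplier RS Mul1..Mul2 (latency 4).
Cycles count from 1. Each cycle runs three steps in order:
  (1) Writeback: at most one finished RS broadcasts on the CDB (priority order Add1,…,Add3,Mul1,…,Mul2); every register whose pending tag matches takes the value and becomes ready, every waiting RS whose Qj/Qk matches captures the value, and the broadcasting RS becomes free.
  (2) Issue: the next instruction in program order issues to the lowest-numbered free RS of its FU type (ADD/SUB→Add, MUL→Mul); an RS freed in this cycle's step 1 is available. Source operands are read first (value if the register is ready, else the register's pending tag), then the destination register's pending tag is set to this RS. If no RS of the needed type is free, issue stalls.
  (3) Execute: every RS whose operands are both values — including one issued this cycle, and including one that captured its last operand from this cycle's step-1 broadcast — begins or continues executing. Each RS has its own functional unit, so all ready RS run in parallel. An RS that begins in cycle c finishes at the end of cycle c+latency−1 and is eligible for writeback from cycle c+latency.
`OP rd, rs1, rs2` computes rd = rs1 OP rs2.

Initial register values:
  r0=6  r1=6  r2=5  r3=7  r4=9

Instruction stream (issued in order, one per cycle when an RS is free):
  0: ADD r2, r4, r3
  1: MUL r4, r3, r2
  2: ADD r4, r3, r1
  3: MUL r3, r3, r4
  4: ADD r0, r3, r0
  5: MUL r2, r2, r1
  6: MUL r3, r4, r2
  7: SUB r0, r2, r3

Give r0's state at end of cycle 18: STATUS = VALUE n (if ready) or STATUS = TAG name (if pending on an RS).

c1: issue ADD r2<-Add1 | r0:6,r1:6,r2:Add1,r3:7,r4:9
c2: issue MUL r4<-Mul1 | r0:6,r1:6,r2:Add1,r3:7,r4:Mul1
c3: CDB Add1=16; issue ADD r4<-Add1 | r0:6,r1:6,r2:16,r3:7,r4:Add1
c4: issue MUL r3<-Mul2 | r0:6,r1:6,r2:16,r3:Mul2,r4:Add1
c5: CDB Add1=13; issue ADD r0<-Add1 | r0:Add1,r1:6,r2:16,r3:Mul2,r4:13
c6: stall | r0:Add1,r1:6,r2:16,r3:Mul2,r4:13
c7: CDB Mul1=112; issue MUL r2<-Mul1 | r0:Add1,r1:6,r2:Mul1,r3:Mul2,r4:13
c8: stall | r0:Add1,r1:6,r2:Mul1,r3:Mul2,r4:13
c9: CDB Mul2=91; issue MUL r3<-Mul2 | r0:Add1,r1:6,r2:Mul1,r3:Mul2,r4:13
c10: issue SUB r0<-Add2 | r0:Add2,r1:6,r2:Mul1,r3:Mul2,r4:13
c11: CDB Add1=97 | r0:Add2,r1:6,r2:Mul1,r3:Mul2,r4:13
c12: CDB Mul1=96 | r0:Add2,r1:6,r2:96,r3:Mul2,r4:13
c13: - | r0:Add2,r1:6,r2:96,r3:Mul2,r4:13
c14: - | r0:Add2,r1:6,r2:96,r3:Mul2,r4:13
c15: - | r0:Add2,r1:6,r2:96,r3:Mul2,r4:13
c16: CDB Mul2=1248 | r0:Add2,r1:6,r2:96,r3:1248,r4:13
c17: - | r0:Add2,r1:6,r2:96,r3:1248,r4:13
c18: CDB Add2=-1152 | r0:-1152,r1:6,r2:96,r3:1248,r4:13

STATUS = VALUE -1152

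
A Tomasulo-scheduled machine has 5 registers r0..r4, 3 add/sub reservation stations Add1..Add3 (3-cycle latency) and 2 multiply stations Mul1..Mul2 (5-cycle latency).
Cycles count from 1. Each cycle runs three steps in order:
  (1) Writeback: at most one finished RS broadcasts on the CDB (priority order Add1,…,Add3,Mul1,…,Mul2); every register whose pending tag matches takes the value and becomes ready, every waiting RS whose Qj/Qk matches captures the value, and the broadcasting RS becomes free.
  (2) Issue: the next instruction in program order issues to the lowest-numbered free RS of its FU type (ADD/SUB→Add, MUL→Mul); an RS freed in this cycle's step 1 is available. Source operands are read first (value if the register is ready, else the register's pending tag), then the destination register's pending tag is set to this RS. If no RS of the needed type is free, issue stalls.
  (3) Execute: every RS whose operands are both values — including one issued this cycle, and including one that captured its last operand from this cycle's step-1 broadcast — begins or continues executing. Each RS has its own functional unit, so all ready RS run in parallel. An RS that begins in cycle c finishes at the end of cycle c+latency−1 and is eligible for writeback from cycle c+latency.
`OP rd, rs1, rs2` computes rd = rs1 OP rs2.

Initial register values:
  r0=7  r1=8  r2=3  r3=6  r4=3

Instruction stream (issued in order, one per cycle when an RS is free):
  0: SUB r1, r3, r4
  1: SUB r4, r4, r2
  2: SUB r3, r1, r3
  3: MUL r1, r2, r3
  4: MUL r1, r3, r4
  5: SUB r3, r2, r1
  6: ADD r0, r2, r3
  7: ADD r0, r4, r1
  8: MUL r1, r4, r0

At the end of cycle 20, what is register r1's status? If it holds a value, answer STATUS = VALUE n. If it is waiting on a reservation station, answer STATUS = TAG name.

cycle 1: issue SUB r1<-Add1 // r0:7,r1:Add1,r2:3,r3:6,r4:3
cycle 2: issue SUB r4<-Add2 // r0:7,r1:Add1,r2:3,r3:6,r4:Add2
cycle 3: issue SUB r3<-Add3 // r0:7,r1:Add1,r2:3,r3:Add3,r4:Add2
cycle 4: CDB Add1=3; issue MUL r1<-Mul1 // r0:7,r1:Mul1,r2:3,r3:Add3,r4:Add2
cycle 5: CDB Add2=0; issue MUL r1<-Mul2 // r0:7,r1:Mul2,r2:3,r3:Add3,r4:0
cycle 6: issue SUB r3<-Add1 // r0:7,r1:Mul2,r2:3,r3:Add1,r4:0
cycle 7: CDB Add3=-3; issue ADD r0<-Add2 // r0:Add2,r1:Mul2,r2:3,r3:Add1,r4:0
cycle 8: issue ADD r0<-Add3 // r0:Add3,r1:Mul2,r2:3,r3:Add1,r4:0
cycle 9: stall // r0:Add3,r1:Mul2,r2:3,r3:Add1,r4:0
cycle 10: stall // r0:Add3,r1:Mul2,r2:3,r3:Add1,r4:0
cycle 11: stall // r0:Add3,r1:Mul2,r2:3,r3:Add1,r4:0
cycle 12: CDB Mul1=-9; issue MUL r1<-Mul1 // r0:Add3,r1:Mul1,r2:3,r3:Add1,r4:0
cycle 13: CDB Mul2=0 // r0:Add3,r1:Mul1,r2:3,r3:Add1,r4:0
cycle 14: - // r0:Add3,r1:Mul1,r2:3,r3:Add1,r4:0
cycle 15: - // r0:Add3,r1:Mul1,r2:3,r3:Add1,r4:0
cycle 16: CDB Add1=3 // r0:Add3,r1:Mul1,r2:3,r3:3,r4:0
cycle 17: CDB Add3=0 // r0:0,r1:Mul1,r2:3,r3:3,r4:0
cycle 18: - // r0:0,r1:Mul1,r2:3,r3:3,r4:0
cycle 19: CDB Add2=6 // r0:0,r1:Mul1,r2:3,r3:3,r4:0
cycle 20: - // r0:0,r1:Mul1,r2:3,r3:3,r4:0

STATUS = TAG Mul1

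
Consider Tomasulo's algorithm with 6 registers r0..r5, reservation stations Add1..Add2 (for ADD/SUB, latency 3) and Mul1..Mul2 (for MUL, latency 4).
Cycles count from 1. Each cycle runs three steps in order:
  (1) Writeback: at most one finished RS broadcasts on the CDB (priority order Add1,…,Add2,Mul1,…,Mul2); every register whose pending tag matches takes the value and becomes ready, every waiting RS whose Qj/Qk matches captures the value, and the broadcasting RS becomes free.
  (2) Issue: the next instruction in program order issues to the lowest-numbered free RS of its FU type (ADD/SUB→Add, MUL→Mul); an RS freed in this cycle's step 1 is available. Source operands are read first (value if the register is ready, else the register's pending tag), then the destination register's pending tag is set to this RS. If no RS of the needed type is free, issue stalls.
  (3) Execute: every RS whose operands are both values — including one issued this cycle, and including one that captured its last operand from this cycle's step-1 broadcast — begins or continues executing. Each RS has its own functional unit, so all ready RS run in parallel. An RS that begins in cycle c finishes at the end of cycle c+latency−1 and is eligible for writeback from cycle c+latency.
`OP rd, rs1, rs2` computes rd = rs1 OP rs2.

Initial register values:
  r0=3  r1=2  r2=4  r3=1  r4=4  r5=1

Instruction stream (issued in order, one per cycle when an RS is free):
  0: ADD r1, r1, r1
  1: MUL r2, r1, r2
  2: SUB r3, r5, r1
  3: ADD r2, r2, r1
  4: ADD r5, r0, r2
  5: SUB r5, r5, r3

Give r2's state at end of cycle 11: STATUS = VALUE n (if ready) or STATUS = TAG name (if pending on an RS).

cycle 1: issue ADD r1<-Add1 // r0:3,r1:Add1,r2:4,r3:1,r4:4,r5:1
cycle 2: issue MUL r2<-Mul1 // r0:3,r1:Add1,r2:Mul1,r3:1,r4:4,r5:1
cycle 3: issue SUB r3<-Add2 // r0:3,r1:Add1,r2:Mul1,r3:Add2,r4:4,r5:1
cycle 4: CDB Add1=4; issue ADD r2<-Add1 // r0:3,r1:4,r2:Add1,r3:Add2,r4:4,r5:1
cycle 5: stall // r0:3,r1:4,r2:Add1,r3:Add2,r4:4,r5:1
cycle 6: stall // r0:3,r1:4,r2:Add1,r3:Add2,r4:4,r5:1
cycle 7: CDB Add2=-3; issue ADD r5<-Add2 // r0:3,r1:4,r2:Add1,r3:-3,r4:4,r5:Add2
cycle 8: CDB Mul1=16; stall // r0:3,r1:4,r2:Add1,r3:-3,r4:4,r5:Add2
cycle 9: stall // r0:3,r1:4,r2:Add1,r3:-3,r4:4,r5:Add2
cycle 10: stall // r0:3,r1:4,r2:Add1,r3:-3,r4:4,r5:Add2
cycle 11: CDB Add1=20; issue SUB r5<-Add1 // r0:3,r1:4,r2:20,r3:-3,r4:4,r5:Add1

STATUS = VALUE 20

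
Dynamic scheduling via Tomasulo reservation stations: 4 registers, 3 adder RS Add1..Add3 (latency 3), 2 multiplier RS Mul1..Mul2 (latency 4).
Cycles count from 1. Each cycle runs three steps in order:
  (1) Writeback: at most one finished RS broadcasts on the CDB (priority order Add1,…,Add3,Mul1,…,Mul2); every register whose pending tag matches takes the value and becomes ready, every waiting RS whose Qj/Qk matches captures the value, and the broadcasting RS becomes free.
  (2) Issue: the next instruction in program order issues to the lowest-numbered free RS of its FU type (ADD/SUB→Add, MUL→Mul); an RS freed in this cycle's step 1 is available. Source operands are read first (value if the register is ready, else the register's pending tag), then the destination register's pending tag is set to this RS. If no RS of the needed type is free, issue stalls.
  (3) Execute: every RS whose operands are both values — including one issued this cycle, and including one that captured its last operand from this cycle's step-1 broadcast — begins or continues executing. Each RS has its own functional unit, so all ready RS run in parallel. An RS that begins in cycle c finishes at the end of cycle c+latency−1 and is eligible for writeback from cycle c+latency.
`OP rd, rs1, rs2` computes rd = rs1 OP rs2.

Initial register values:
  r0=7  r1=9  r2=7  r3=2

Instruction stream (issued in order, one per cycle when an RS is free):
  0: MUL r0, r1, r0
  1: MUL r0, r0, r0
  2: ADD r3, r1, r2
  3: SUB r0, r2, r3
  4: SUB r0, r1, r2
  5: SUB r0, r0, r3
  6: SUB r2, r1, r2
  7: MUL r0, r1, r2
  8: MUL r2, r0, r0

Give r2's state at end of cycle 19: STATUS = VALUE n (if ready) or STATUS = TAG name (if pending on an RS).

STATUS = TAG Mul2

cycle 1: issue MUL r0<-Mul1 // r0:Mul1,r1:9,r2:7,r3:2
cycle 2: issue MUL r0<-Mul2 // r0:Mul2,r1:9,r2:7,r3:2
cycle 3: issue ADD r3<-Add1 // r0:Mul2,r1:9,r2:7,r3:Add1
cycle 4: issue SUB r0<-Add2 // r0:Add2,r1:9,r2:7,r3:Add1
cycle 5: CDB Mul1=63; issue SUB r0<-Add3 // r0:Add3,r1:9,r2:7,r3:Add1
cycle 6: CDB Add1=16; issue SUB r0<-Add1 // r0:Add1,r1:9,r2:7,r3:16
cycle 7: stall // r0:Add1,r1:9,r2:7,r3:16
cycle 8: CDB Add3=2; issue SUB r2<-Add3 // r0:Add1,r1:9,r2:Add3,r3:16
cycle 9: CDB Add2=-9; issue MUL r0<-Mul1 // r0:Mul1,r1:9,r2:Add3,r3:16
cycle 10: CDB Mul2=3969; issue MUL r2<-Mul2 // r0:Mul1,r1:9,r2:Mul2,r3:16
cycle 11: CDB Add1=-14 // r0:Mul1,r1:9,r2:Mul2,r3:16
cycle 12: CDB Add3=2 // r0:Mul1,r1:9,r2:Mul2,r3:16
cycle 13: - // r0:Mul1,r1:9,r2:Mul2,r3:16
cycle 14: - // r0:Mul1,r1:9,r2:Mul2,r3:16
cycle 15: - // r0:Mul1,r1:9,r2:Mul2,r3:16
cycle 16: CDB Mul1=18 // r0:18,r1:9,r2:Mul2,r3:16
cycle 17: - // r0:18,r1:9,r2:Mul2,r3:16
cycle 18: - // r0:18,r1:9,r2:Mul2,r3:16
cycle 19: - // r0:18,r1:9,r2:Mul2,r3:16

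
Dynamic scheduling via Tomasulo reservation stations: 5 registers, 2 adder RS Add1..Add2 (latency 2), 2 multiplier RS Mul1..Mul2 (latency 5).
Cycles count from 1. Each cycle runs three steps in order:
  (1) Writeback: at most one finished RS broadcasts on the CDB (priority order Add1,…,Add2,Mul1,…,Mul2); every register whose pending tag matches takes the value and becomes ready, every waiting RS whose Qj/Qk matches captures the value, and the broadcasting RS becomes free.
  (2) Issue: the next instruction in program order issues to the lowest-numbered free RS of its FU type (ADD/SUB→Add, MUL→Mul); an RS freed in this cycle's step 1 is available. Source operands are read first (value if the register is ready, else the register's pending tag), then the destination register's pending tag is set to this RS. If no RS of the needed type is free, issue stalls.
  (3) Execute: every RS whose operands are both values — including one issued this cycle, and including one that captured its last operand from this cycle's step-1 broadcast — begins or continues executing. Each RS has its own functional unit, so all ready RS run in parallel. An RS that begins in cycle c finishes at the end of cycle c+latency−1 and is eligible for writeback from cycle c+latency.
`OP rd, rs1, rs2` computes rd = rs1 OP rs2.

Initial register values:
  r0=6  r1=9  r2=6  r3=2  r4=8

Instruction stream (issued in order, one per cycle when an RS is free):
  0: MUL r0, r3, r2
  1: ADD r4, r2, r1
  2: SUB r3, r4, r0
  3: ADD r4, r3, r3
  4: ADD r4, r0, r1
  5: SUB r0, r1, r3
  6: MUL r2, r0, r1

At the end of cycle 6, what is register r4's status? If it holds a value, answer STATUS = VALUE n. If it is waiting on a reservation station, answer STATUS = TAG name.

STATUS = TAG Add1

  c1: issue MUL r0<-Mul1  regs: r0:Mul1,r1:9,r2:6,r3:2,r4:8
  c2: issue ADD r4<-Add1  regs: r0:Mul1,r1:9,r2:6,r3:2,r4:Add1
  c3: issue SUB r3<-Add2  regs: r0:Mul1,r1:9,r2:6,r3:Add2,r4:Add1
  c4: CDB Add1=15; issue ADD r4<-Add1  regs: r0:Mul1,r1:9,r2:6,r3:Add2,r4:Add1
  c5: stall  regs: r0:Mul1,r1:9,r2:6,r3:Add2,r4:Add1
  c6: CDB Mul1=12; stall  regs: r0:12,r1:9,r2:6,r3:Add2,r4:Add1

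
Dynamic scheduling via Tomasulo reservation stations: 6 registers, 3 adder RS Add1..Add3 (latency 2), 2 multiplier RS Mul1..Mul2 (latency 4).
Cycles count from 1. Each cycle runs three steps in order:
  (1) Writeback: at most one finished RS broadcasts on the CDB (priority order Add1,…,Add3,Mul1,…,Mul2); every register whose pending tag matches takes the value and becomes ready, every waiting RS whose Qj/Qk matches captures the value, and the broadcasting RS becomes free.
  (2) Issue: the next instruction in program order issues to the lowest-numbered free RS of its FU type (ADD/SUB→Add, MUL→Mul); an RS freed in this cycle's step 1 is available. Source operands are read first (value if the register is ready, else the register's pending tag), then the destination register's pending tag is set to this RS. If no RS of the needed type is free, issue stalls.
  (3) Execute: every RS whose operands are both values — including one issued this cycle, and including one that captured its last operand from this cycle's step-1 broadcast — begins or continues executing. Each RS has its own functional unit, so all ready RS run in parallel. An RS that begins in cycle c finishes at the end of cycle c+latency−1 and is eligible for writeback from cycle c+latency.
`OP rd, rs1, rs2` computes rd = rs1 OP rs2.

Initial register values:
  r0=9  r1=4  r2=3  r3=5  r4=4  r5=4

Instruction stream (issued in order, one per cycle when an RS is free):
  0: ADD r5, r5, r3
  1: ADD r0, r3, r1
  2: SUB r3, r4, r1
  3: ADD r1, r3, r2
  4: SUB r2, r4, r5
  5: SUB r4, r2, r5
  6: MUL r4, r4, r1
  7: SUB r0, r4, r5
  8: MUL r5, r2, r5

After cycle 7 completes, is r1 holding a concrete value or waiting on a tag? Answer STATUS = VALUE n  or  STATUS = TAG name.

c1: issue ADD r5<-Add1 | r0:9,r1:4,r2:3,r3:5,r4:4,r5:Add1
c2: issue ADD r0<-Add2 | r0:Add2,r1:4,r2:3,r3:5,r4:4,r5:Add1
c3: CDB Add1=9; issue SUB r3<-Add1 | r0:Add2,r1:4,r2:3,r3:Add1,r4:4,r5:9
c4: CDB Add2=9; issue ADD r1<-Add2 | r0:9,r1:Add2,r2:3,r3:Add1,r4:4,r5:9
c5: CDB Add1=0; issue SUB r2<-Add1 | r0:9,r1:Add2,r2:Add1,r3:0,r4:4,r5:9
c6: issue SUB r4<-Add3 | r0:9,r1:Add2,r2:Add1,r3:0,r4:Add3,r5:9
c7: CDB Add1=-5; issue MUL r4<-Mul1 | r0:9,r1:Add2,r2:-5,r3:0,r4:Mul1,r5:9

STATUS = TAG Add2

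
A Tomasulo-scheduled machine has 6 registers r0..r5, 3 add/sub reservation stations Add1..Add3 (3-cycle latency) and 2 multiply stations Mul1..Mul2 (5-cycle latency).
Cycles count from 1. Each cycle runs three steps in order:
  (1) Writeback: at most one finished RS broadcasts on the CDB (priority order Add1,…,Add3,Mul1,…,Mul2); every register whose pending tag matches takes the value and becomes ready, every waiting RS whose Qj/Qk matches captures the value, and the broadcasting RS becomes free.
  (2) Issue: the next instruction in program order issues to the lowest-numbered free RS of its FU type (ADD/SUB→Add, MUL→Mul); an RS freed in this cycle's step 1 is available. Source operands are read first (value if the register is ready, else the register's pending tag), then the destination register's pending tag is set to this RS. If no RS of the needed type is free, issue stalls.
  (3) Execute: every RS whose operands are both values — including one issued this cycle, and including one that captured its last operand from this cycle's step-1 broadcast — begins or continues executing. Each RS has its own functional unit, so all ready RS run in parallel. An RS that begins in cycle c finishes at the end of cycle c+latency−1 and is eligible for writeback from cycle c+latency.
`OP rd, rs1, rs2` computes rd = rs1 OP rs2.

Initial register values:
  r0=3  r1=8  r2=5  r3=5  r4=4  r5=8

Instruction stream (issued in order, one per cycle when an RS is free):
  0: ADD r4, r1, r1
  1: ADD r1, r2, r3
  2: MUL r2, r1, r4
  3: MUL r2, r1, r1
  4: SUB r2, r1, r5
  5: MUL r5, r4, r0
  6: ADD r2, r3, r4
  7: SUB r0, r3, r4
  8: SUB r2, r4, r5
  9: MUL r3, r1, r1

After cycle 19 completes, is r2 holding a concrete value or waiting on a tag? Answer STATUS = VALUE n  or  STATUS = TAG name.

STATUS = VALUE -32

cycle 1: issue ADD r4<-Add1 // r0:3,r1:8,r2:5,r3:5,r4:Add1,r5:8
cycle 2: issue ADD r1<-Add2 // r0:3,r1:Add2,r2:5,r3:5,r4:Add1,r5:8
cycle 3: issue MUL r2<-Mul1 // r0:3,r1:Add2,r2:Mul1,r3:5,r4:Add1,r5:8
cycle 4: CDB Add1=16; issue MUL r2<-Mul2 // r0:3,r1:Add2,r2:Mul2,r3:5,r4:16,r5:8
cycle 5: CDB Add2=10; issue SUB r2<-Add1 // r0:3,r1:10,r2:Add1,r3:5,r4:16,r5:8
cycle 6: stall // r0:3,r1:10,r2:Add1,r3:5,r4:16,r5:8
cycle 7: stall // r0:3,r1:10,r2:Add1,r3:5,r4:16,r5:8
cycle 8: CDB Add1=2; stall // r0:3,r1:10,r2:2,r3:5,r4:16,r5:8
cycle 9: stall // r0:3,r1:10,r2:2,r3:5,r4:16,r5:8
cycle 10: CDB Mul1=160; issue MUL r5<-Mul1 // r0:3,r1:10,r2:2,r3:5,r4:16,r5:Mul1
cycle 11: CDB Mul2=100; issue ADD r2<-Add1 // r0:3,r1:10,r2:Add1,r3:5,r4:16,r5:Mul1
cycle 12: issue SUB r0<-Add2 // r0:Add2,r1:10,r2:Add1,r3:5,r4:16,r5:Mul1
cycle 13: issue SUB r2<-Add3 // r0:Add2,r1:10,r2:Add3,r3:5,r4:16,r5:Mul1
cycle 14: CDB Add1=21; issue MUL r3<-Mul2 // r0:Add2,r1:10,r2:Add3,r3:Mul2,r4:16,r5:Mul1
cycle 15: CDB Add2=-11 // r0:-11,r1:10,r2:Add3,r3:Mul2,r4:16,r5:Mul1
cycle 16: CDB Mul1=48 // r0:-11,r1:10,r2:Add3,r3:Mul2,r4:16,r5:48
cycle 17: - // r0:-11,r1:10,r2:Add3,r3:Mul2,r4:16,r5:48
cycle 18: - // r0:-11,r1:10,r2:Add3,r3:Mul2,r4:16,r5:48
cycle 19: CDB Add3=-32 // r0:-11,r1:10,r2:-32,r3:Mul2,r4:16,r5:48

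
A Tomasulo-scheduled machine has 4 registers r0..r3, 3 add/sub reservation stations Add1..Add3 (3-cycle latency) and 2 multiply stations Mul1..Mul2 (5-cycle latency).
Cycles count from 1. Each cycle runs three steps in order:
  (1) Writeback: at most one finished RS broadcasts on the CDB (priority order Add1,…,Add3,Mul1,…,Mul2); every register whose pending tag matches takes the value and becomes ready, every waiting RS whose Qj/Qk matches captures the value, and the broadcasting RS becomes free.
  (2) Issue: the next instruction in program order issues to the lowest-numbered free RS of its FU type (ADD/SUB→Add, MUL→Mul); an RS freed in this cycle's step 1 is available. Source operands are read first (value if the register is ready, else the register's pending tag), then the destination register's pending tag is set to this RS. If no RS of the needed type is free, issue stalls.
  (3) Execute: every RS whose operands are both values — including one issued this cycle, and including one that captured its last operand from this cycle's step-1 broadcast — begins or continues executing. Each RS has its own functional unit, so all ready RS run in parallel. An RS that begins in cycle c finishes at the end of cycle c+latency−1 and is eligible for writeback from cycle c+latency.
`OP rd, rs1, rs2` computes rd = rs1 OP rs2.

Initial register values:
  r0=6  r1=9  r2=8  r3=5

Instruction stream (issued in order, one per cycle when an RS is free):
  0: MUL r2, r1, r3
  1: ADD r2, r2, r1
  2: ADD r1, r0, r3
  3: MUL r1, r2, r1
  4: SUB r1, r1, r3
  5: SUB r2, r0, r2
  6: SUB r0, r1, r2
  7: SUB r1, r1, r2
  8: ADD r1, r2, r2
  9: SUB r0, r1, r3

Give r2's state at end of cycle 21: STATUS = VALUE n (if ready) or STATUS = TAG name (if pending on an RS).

cycle 1: issue MUL r2<-Mul1 // r0:6,r1:9,r2:Mul1,r3:5
cycle 2: issue ADD r2<-Add1 // r0:6,r1:9,r2:Add1,r3:5
cycle 3: issue ADD r1<-Add2 // r0:6,r1:Add2,r2:Add1,r3:5
cycle 4: issue MUL r1<-Mul2 // r0:6,r1:Mul2,r2:Add1,r3:5
cycle 5: issue SUB r1<-Add3 // r0:6,r1:Add3,r2:Add1,r3:5
cycle 6: CDB Add2=11; issue SUB r2<-Add2 // r0:6,r1:Add3,r2:Add2,r3:5
cycle 7: CDB Mul1=45; stall // r0:6,r1:Add3,r2:Add2,r3:5
cycle 8: stall // r0:6,r1:Add3,r2:Add2,r3:5
cycle 9: stall // r0:6,r1:Add3,r2:Add2,r3:5
cycle 10: CDB Add1=54; issue SUB r0<-Add1 // r0:Add1,r1:Add3,r2:Add2,r3:5
cycle 11: stall // r0:Add1,r1:Add3,r2:Add2,r3:5
cycle 12: stall // r0:Add1,r1:Add3,r2:Add2,r3:5
cycle 13: CDB Add2=-48; issue SUB r1<-Add2 // r0:Add1,r1:Add2,r2:-48,r3:5
cycle 14: stall // r0:Add1,r1:Add2,r2:-48,r3:5
cycle 15: CDB Mul2=594; stall // r0:Add1,r1:Add2,r2:-48,r3:5
cycle 16: stall // r0:Add1,r1:Add2,r2:-48,r3:5
cycle 17: stall // r0:Add1,r1:Add2,r2:-48,r3:5
cycle 18: CDB Add3=589; issue ADD r1<-Add3 // r0:Add1,r1:Add3,r2:-48,r3:5
cycle 19: stall // r0:Add1,r1:Add3,r2:-48,r3:5
cycle 20: stall // r0:Add1,r1:Add3,r2:-48,r3:5
cycle 21: CDB Add1=637; issue SUB r0<-Add1 // r0:Add1,r1:Add3,r2:-48,r3:5

STATUS = VALUE -48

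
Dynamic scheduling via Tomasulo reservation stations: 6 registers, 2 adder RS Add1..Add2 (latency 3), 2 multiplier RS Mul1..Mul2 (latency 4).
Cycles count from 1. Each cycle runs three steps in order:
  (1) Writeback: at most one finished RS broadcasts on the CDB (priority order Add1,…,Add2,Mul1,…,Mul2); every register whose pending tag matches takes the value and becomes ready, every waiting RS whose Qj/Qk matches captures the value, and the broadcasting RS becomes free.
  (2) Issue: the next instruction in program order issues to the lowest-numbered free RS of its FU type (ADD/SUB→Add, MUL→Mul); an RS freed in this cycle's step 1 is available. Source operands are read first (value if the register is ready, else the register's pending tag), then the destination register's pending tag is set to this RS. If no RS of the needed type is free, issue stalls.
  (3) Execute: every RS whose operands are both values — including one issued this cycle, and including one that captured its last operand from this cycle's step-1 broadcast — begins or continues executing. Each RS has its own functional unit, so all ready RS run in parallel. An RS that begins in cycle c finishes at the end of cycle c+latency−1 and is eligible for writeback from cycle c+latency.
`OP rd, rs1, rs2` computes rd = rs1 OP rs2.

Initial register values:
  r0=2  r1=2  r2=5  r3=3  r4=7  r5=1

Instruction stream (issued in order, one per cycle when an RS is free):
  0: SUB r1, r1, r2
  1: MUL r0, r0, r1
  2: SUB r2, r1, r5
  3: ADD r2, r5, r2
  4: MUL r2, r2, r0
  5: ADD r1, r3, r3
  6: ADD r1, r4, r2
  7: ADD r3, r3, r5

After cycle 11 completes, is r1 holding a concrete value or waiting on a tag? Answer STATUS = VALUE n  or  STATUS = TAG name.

STATUS = TAG Add1

  c1: issue SUB r1<-Add1  regs: r0:2,r1:Add1,r2:5,r3:3,r4:7,r5:1
  c2: issue MUL r0<-Mul1  regs: r0:Mul1,r1:Add1,r2:5,r3:3,r4:7,r5:1
  c3: issue SUB r2<-Add2  regs: r0:Mul1,r1:Add1,r2:Add2,r3:3,r4:7,r5:1
  c4: CDB Add1=-3; issue ADD r2<-Add1  regs: r0:Mul1,r1:-3,r2:Add1,r3:3,r4:7,r5:1
  c5: issue MUL r2<-Mul2  regs: r0:Mul1,r1:-3,r2:Mul2,r3:3,r4:7,r5:1
  c6: stall  regs: r0:Mul1,r1:-3,r2:Mul2,r3:3,r4:7,r5:1
  c7: CDB Add2=-4; issue ADD r1<-Add2  regs: r0:Mul1,r1:Add2,r2:Mul2,r3:3,r4:7,r5:1
  c8: CDB Mul1=-6; stall  regs: r0:-6,r1:Add2,r2:Mul2,r3:3,r4:7,r5:1
  c9: stall  regs: r0:-6,r1:Add2,r2:Mul2,r3:3,r4:7,r5:1
  c10: CDB Add1=-3; issue ADD r1<-Add1  regs: r0:-6,r1:Add1,r2:Mul2,r3:3,r4:7,r5:1
  c11: CDB Add2=6; issue ADD r3<-Add2  regs: r0:-6,r1:Add1,r2:Mul2,r3:Add2,r4:7,r5:1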